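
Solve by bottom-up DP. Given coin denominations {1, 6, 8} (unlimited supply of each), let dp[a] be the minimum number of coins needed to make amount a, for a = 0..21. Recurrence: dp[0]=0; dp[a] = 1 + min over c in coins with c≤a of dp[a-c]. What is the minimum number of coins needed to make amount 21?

 a  0  1  2  3  4  5  6  7  8  9 10 11 12 13 14 15 16 17 18 19 20 21
dp  0  1  2  3  4  5  1  2  1  2  3  4  2  3  2  3  2  3  3  4  3  4

4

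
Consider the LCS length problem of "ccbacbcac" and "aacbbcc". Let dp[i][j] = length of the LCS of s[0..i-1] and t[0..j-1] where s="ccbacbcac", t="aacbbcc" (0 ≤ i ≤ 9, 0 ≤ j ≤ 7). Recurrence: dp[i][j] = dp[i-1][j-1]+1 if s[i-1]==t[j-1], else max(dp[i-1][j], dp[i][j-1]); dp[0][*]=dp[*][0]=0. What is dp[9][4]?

3

   ''  a  a  c  b  b  c  c
''  0  0  0  0  0  0  0  0
 c  0  0  0  1  1  1  1  1
 c  0  0  0  1  1  1  2  2
 b  0  0  0  1  2  2  2  2
 a  0  1  1  1  2  2  2  2
 c  0  1  1  2  2  2  3  3
 b  0  1  1  2  3  3  3  3
 c  0  1  1  2  3  3  4  4
 a  0  1  2  2  3  3  4  4
 c  0  1  2  3  3  3  4  5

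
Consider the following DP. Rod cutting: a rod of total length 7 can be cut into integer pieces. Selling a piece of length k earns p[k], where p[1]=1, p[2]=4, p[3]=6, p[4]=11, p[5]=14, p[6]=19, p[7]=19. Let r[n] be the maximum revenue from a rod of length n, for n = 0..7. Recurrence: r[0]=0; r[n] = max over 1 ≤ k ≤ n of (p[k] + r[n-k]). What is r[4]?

   n    0    1    2    3    4    5    6    7
r[n]    0    1    4    6   11   14   19   20

11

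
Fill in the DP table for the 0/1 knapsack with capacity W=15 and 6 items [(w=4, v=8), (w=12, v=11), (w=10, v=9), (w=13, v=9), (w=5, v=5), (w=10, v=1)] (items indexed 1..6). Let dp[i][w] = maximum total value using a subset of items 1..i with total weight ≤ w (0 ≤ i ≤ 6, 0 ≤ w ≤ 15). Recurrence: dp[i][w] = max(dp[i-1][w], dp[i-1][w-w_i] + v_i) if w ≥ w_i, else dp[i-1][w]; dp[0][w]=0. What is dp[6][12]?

13

i\w   0   1   2   3   4   5   6   7   8   9  10  11  12  13  14  15
  0   0   0   0   0   0   0   0   0   0   0   0   0   0   0   0   0
  1   0   0   0   0   8   8   8   8   8   8   8   8   8   8   8   8
  2   0   0   0   0   8   8   8   8   8   8   8   8  11  11  11  11
  3   0   0   0   0   8   8   8   8   8   8   9   9  11  11  17  17
  4   0   0   0   0   8   8   8   8   8   8   9   9  11  11  17  17
  5   0   0   0   0   8   8   8   8   8  13  13  13  13  13  17  17
  6   0   0   0   0   8   8   8   8   8  13  13  13  13  13  17  17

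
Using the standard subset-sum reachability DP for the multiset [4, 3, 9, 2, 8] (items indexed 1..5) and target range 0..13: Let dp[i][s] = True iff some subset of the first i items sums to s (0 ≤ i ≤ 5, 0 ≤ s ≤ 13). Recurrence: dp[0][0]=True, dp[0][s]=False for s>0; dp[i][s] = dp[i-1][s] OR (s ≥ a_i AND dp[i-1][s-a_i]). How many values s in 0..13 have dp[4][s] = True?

11

i\s   0   1   2   3   4   5   6   7   8   9  10  11  12  13
  0   T   F   F   F   F   F   F   F   F   F   F   F   F   F
  1   T   F   F   F   T   F   F   F   F   F   F   F   F   F
  2   T   F   F   T   T   F   F   T   F   F   F   F   F   F
  3   T   F   F   T   T   F   F   T   F   T   F   F   T   T
  4   T   F   T   T   T   T   T   T   F   T   F   T   T   T
  5   T   F   T   T   T   T   T   T   T   T   T   T   T   T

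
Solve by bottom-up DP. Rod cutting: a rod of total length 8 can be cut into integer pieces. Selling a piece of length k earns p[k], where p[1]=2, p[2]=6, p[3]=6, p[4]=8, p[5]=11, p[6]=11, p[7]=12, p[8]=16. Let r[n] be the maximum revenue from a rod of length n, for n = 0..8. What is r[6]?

   n    0    1    2    3    4    5    6    7    8
r[n]    0    2    6    8   12   14   18   20   24

18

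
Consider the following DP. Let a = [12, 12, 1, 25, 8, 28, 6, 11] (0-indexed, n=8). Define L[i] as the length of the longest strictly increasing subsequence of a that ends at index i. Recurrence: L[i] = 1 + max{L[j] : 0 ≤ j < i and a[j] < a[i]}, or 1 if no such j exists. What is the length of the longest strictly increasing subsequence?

3

   i    0    1    2    3    4    5    6    7
a[i]   12   12    1   25    8   28    6   11
L[i]    1    1    1    2    2    3    2    3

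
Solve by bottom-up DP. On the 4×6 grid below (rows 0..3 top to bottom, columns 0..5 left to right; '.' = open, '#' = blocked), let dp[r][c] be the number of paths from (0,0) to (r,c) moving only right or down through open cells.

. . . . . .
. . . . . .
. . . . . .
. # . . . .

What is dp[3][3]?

16

r\c   0   1   2   3   4   5
  0   1   1   1   1   1   1
  1   1   2   3   4   5   6
  2   1   3   6  10  15  21
  3   1   0   6  16  31  52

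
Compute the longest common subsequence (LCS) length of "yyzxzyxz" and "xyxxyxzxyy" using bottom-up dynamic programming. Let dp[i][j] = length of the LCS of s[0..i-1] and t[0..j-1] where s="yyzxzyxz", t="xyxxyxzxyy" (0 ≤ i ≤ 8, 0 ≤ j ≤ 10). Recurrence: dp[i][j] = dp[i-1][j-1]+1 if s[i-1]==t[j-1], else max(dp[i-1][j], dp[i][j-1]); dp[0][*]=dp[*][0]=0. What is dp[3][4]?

1

   ''  x  y  x  x  y  x  z  x  y  y
''  0  0  0  0  0  0  0  0  0  0  0
 y  0  0  1  1  1  1  1  1  1  1  1
 y  0  0  1  1  1  2  2  2  2  2  2
 z  0  0  1  1  1  2  2  3  3  3  3
 x  0  1  1  2  2  2  3  3  4  4  4
 z  0  1  1  2  2  2  3  4  4  4  4
 y  0  1  2  2  2  3  3  4  4  5  5
 x  0  1  2  3  3  3  4  4  5  5  5
 z  0  1  2  3  3  3  4  5  5  5  5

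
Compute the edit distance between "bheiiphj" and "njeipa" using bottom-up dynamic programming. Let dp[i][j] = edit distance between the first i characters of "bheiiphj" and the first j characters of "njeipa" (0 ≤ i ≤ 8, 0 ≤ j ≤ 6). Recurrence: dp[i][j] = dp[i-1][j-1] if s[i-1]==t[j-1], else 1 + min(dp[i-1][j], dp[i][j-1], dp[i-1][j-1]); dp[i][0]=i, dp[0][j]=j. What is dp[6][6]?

4

   ''  n  j  e  i  p  a
''  0  1  2  3  4  5  6
 b  1  1  2  3  4  5  6
 h  2  2  2  3  4  5  6
 e  3  3  3  2  3  4  5
 i  4  4  4  3  2  3  4
 i  5  5  5  4  3  3  4
 p  6  6  6  5  4  3  4
 h  7  7  7  6  5  4  4
 j  8  8  7  7  6  5  5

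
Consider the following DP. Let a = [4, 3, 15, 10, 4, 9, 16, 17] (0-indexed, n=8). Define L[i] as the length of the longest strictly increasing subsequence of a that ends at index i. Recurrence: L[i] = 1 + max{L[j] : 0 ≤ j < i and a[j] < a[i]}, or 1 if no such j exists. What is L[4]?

   i    0    1    2    3    4    5    6    7
a[i]    4    3   15   10    4    9   16   17
L[i]    1    1    2    2    2    3    4    5

2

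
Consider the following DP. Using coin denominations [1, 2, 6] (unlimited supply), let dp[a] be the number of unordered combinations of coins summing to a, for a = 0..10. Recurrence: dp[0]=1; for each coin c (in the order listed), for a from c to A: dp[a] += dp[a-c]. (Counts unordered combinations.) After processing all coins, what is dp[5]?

3

after  coin     0     1     2     3     4     5     6     7     8     9    10
          1     1     1     1     1     1     1     1     1     1     1     1
          2     1     1     2     2     3     3     4     4     5     5     6
          6     1     1     2     2     3     3     5     5     7     7     9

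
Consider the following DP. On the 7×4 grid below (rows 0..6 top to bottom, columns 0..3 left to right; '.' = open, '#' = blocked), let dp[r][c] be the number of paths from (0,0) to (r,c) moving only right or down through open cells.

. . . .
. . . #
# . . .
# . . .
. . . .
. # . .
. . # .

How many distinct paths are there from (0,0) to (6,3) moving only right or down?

30

r\c   0   1   2   3
  0   1   1   1   1
  1   1   2   3   0
  2   0   2   5   5
  3   0   2   7  12
  4   0   2   9  21
  5   0   0   9  30
  6   0   0   0  30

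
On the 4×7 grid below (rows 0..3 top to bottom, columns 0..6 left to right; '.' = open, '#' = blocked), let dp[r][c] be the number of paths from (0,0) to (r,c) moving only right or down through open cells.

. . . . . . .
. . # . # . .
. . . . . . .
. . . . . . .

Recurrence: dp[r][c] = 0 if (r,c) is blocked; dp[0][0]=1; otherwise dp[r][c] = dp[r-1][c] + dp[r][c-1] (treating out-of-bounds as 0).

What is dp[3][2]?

7

r\c   0   1   2   3   4   5   6
  0   1   1   1   1   1   1   1
  1   1   2   0   1   0   1   2
  2   1   3   3   4   4   5   7
  3   1   4   7  11  15  20  27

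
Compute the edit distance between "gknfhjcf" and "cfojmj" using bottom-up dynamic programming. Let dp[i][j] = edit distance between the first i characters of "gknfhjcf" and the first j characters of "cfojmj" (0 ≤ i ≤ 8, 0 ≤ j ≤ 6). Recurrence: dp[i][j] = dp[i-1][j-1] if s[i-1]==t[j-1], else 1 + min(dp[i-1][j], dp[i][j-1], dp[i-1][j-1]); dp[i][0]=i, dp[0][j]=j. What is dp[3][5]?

   ''  c  f  o  j  m  j
''  0  1  2  3  4  5  6
 g  1  1  2  3  4  5  6
 k  2  2  2  3  4  5  6
 n  3  3  3  3  4  5  6
 f  4  4  3  4  4  5  6
 h  5  5  4  4  5  5  6
 j  6  6  5  5  4  5  5
 c  7  6  6  6  5  5  6
 f  8  7  6  7  6  6  6

5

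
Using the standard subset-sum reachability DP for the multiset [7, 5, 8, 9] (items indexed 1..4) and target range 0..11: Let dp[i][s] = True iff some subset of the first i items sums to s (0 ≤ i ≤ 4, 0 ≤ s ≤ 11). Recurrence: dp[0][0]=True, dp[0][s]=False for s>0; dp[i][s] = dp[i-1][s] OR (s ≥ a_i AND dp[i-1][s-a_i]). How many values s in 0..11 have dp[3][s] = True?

i\s   0   1   2   3   4   5   6   7   8   9  10  11
  0   T   F   F   F   F   F   F   F   F   F   F   F
  1   T   F   F   F   F   F   F   T   F   F   F   F
  2   T   F   F   F   F   T   F   T   F   F   F   F
  3   T   F   F   F   F   T   F   T   T   F   F   F
  4   T   F   F   F   F   T   F   T   T   T   F   F

4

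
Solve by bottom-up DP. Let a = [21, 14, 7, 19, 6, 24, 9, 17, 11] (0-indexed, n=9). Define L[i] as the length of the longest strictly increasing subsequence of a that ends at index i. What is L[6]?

   i    0    1    2    3    4    5    6    7    8
a[i]   21   14    7   19    6   24    9   17   11
L[i]    1    1    1    2    1    3    2    3    3

2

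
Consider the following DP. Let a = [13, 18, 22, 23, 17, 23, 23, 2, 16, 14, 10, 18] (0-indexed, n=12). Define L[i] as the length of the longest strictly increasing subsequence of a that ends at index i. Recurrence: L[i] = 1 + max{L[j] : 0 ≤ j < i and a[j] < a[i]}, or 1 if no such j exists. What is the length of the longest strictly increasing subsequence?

4

   i    0    1    2    3    4    5    6    7    8    9   10   11
a[i]   13   18   22   23   17   23   23    2   16   14   10   18
L[i]    1    2    3    4    2    4    4    1    2    2    2    3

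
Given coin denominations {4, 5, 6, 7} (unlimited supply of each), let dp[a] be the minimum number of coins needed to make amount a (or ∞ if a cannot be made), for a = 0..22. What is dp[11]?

 a  0  1  2  3  4  5  6  7  8  9 10 11 12 13 14 15 16 17 18 19 20 21 22
dp  0  -  -  -  1  1  1  1  2  2  2  2  2  2  2  3  3  3  3  3  3  3  4
(- denotes ∞ / unreachable)

2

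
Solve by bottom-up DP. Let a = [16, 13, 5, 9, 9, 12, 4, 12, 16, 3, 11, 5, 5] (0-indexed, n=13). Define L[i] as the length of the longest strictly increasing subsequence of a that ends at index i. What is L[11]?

   i    0    1    2    3    4    5    6    7    8    9   10   11   12
a[i]   16   13    5    9    9   12    4   12   16    3   11    5    5
L[i]    1    1    1    2    2    3    1    3    4    1    3    2    2

2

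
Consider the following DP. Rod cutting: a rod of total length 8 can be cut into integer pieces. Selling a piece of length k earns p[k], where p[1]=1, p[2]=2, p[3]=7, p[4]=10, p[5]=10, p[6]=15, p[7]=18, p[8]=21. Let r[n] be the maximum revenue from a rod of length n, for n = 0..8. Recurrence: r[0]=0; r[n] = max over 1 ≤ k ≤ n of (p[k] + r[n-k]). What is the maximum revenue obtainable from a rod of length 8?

21

   n    0    1    2    3    4    5    6    7    8
r[n]    0    1    2    7   10   11   15   18   21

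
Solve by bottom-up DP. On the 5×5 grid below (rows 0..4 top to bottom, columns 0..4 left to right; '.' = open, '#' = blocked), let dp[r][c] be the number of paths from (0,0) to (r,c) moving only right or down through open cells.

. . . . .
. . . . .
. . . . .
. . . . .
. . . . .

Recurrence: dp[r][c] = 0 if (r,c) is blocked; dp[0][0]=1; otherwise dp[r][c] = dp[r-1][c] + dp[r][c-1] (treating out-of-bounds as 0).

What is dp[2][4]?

r\c   0   1   2   3   4
  0   1   1   1   1   1
  1   1   2   3   4   5
  2   1   3   6  10  15
  3   1   4  10  20  35
  4   1   5  15  35  70

15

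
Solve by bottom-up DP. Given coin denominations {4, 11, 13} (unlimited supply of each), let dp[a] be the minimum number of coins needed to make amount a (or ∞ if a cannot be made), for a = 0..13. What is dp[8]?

 a  0  1  2  3  4  5  6  7  8  9 10 11 12 13
dp  0  -  -  -  1  -  -  -  2  -  -  1  3  1
(- denotes ∞ / unreachable)

2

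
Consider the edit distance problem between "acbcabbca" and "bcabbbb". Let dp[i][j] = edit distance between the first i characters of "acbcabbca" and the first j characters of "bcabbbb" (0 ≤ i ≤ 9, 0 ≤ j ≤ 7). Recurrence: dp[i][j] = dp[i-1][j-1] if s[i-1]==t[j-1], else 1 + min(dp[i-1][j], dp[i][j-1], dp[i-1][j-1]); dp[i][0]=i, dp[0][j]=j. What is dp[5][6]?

4

   ''  b  c  a  b  b  b  b
''  0  1  2  3  4  5  6  7
 a  1  1  2  2  3  4  5  6
 c  2  2  1  2  3  4  5  6
 b  3  2  2  2  2  3  4  5
 c  4  3  2  3  3  3  4  5
 a  5  4  3  2  3  4  4  5
 b  6  5  4  3  2  3  4  4
 b  7  6  5  4  3  2  3  4
 c  8  7  6  5  4  3  3  4
 a  9  8  7  6  5  4  4  4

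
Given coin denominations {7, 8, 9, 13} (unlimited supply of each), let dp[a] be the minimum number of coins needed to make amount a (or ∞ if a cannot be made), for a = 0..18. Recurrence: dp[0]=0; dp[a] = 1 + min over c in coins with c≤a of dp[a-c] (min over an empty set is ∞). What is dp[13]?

1

 a  0  1  2  3  4  5  6  7  8  9 10 11 12 13 14 15 16 17 18
dp  0  -  -  -  -  -  -  1  1  1  -  -  -  1  2  2  2  2  2
(- denotes ∞ / unreachable)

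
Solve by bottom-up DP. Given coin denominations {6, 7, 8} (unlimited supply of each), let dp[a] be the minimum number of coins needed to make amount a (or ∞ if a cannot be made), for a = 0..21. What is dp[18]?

 a  0  1  2  3  4  5  6  7  8  9 10 11 12 13 14 15 16 17 18 19 20 21
dp  0  -  -  -  -  -  1  1  1  -  -  -  2  2  2  2  2  -  3  3  3  3
(- denotes ∞ / unreachable)

3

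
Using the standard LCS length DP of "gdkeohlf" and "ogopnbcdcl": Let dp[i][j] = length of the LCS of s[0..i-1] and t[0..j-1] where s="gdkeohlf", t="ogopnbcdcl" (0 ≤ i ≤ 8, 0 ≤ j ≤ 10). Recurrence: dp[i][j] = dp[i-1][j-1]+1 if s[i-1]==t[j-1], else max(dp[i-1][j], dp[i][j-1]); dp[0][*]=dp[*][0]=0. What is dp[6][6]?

2

   ''  o  g  o  p  n  b  c  d  c  l
''  0  0  0  0  0  0  0  0  0  0  0
 g  0  0  1  1  1  1  1  1  1  1  1
 d  0  0  1  1  1  1  1  1  2  2  2
 k  0  0  1  1  1  1  1  1  2  2  2
 e  0  0  1  1  1  1  1  1  2  2  2
 o  0  1  1  2  2  2  2  2  2  2  2
 h  0  1  1  2  2  2  2  2  2  2  2
 l  0  1  1  2  2  2  2  2  2  2  3
 f  0  1  1  2  2  2  2  2  2  2  3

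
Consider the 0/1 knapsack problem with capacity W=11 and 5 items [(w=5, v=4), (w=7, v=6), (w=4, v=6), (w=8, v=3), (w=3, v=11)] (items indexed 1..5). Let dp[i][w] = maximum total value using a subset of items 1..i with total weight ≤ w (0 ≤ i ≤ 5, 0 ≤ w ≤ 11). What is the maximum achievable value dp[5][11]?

i\w   0   1   2   3   4   5   6   7   8   9  10  11
  0   0   0   0   0   0   0   0   0   0   0   0   0
  1   0   0   0   0   0   4   4   4   4   4   4   4
  2   0   0   0   0   0   4   4   6   6   6   6   6
  3   0   0   0   0   6   6   6   6   6  10  10  12
  4   0   0   0   0   6   6   6   6   6  10  10  12
  5   0   0   0  11  11  11  11  17  17  17  17  17

17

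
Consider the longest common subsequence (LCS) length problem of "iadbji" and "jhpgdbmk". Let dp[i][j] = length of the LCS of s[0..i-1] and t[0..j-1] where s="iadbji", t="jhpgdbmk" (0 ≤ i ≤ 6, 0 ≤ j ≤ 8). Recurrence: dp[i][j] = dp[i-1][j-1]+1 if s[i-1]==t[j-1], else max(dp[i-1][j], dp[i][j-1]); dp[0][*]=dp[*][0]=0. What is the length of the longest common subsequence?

2

   ''  j  h  p  g  d  b  m  k
''  0  0  0  0  0  0  0  0  0
 i  0  0  0  0  0  0  0  0  0
 a  0  0  0  0  0  0  0  0  0
 d  0  0  0  0  0  1  1  1  1
 b  0  0  0  0  0  1  2  2  2
 j  0  1  1  1  1  1  2  2  2
 i  0  1  1  1  1  1  2  2  2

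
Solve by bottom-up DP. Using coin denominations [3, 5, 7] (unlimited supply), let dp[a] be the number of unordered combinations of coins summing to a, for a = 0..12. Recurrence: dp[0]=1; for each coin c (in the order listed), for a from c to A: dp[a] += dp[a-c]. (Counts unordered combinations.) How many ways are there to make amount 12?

after  coin     0     1     2     3     4     5     6     7     8     9    10    11    12
          3     1     0     0     1     0     0     1     0     0     1     0     0     1
          5     1     0     0     1     0     1     1     0     1     1     1     1     1
          7     1     0     0     1     0     1     1     1     1     1     2     1     2

2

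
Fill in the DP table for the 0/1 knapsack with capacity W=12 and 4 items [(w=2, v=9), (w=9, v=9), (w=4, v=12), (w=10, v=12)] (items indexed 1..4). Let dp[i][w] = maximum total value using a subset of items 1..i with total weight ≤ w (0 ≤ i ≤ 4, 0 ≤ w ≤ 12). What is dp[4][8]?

21

i\w   0   1   2   3   4   5   6   7   8   9  10  11  12
  0   0   0   0   0   0   0   0   0   0   0   0   0   0
  1   0   0   9   9   9   9   9   9   9   9   9   9   9
  2   0   0   9   9   9   9   9   9   9   9   9  18  18
  3   0   0   9   9  12  12  21  21  21  21  21  21  21
  4   0   0   9   9  12  12  21  21  21  21  21  21  21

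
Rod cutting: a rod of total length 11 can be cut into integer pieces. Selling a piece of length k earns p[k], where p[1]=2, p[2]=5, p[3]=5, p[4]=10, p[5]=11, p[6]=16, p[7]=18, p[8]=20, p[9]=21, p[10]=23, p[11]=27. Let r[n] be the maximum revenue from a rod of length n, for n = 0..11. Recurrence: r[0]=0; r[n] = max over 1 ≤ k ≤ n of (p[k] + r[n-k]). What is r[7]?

18

   n    0    1    2    3    4    5    6    7    8    9   10   11
r[n]    0    2    5    7   10   12   16   18   21   23   26   28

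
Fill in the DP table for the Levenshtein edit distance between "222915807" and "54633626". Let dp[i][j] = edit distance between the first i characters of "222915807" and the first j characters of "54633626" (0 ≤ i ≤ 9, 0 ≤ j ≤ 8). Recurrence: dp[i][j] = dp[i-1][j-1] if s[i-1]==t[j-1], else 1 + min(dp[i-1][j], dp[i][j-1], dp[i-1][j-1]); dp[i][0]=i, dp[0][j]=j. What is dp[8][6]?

8

   ''  5  4  6  3  3  6  2  6
''  0  1  2  3  4  5  6  7  8
 2  1  1  2  3  4  5  6  6  7
 2  2  2  2  3  4  5  6  6  7
 2  3  3  3  3  4  5  6  6  7
 9  4  4  4  4  4  5  6  7  7
 1  5  5  5  5  5  5  6  7  8
 5  6  5  6  6  6  6  6  7  8
 8  7  6  6  7  7  7  7  7  8
 0  8  7  7  7  8  8  8  8  8
 7  9  8  8  8  8  9  9  9  9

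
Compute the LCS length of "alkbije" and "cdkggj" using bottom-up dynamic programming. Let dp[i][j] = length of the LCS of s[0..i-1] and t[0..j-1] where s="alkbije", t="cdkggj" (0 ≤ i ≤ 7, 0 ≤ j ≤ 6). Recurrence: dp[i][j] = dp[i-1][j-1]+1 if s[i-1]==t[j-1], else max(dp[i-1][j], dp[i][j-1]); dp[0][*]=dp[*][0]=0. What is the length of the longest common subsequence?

   ''  c  d  k  g  g  j
''  0  0  0  0  0  0  0
 a  0  0  0  0  0  0  0
 l  0  0  0  0  0  0  0
 k  0  0  0  1  1  1  1
 b  0  0  0  1  1  1  1
 i  0  0  0  1  1  1  1
 j  0  0  0  1  1  1  2
 e  0  0  0  1  1  1  2

2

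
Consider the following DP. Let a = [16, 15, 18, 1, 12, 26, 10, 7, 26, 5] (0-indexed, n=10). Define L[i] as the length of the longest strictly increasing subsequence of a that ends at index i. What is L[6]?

2

   i    0    1    2    3    4    5    6    7    8    9
a[i]   16   15   18    1   12   26   10    7   26    5
L[i]    1    1    2    1    2    3    2    2    3    2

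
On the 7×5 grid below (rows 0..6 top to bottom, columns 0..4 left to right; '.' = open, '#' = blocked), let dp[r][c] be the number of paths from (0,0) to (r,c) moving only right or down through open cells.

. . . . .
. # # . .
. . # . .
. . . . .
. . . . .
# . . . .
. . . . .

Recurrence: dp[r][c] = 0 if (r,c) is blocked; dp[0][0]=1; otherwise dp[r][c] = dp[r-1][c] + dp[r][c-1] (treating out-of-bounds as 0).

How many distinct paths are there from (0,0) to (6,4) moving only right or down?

r\c   0   1   2   3   4
  0   1   1   1   1   1
  1   1   0   0   1   2
  2   1   1   0   1   3
  3   1   2   2   3   6
  4   1   3   5   8  14
  5   0   3   8  16  30
  6   0   3  11  27  57

57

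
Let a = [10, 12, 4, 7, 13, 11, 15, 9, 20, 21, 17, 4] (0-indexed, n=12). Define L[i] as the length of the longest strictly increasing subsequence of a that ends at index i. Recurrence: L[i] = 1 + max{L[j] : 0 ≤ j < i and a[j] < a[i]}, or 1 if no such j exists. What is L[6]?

4

   i    0    1    2    3    4    5    6    7    8    9   10   11
a[i]   10   12    4    7   13   11   15    9   20   21   17    4
L[i]    1    2    1    2    3    3    4    3    5    6    5    1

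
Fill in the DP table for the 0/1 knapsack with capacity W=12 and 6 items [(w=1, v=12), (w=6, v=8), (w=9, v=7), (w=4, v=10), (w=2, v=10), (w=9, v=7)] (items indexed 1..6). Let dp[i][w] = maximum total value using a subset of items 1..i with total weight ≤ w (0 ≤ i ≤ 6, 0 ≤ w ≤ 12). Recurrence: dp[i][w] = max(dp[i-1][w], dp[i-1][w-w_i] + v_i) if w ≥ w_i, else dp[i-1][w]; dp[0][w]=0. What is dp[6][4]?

22

i\w   0   1   2   3   4   5   6   7   8   9  10  11  12
  0   0   0   0   0   0   0   0   0   0   0   0   0   0
  1   0  12  12  12  12  12  12  12  12  12  12  12  12
  2   0  12  12  12  12  12  12  20  20  20  20  20  20
  3   0  12  12  12  12  12  12  20  20  20  20  20  20
  4   0  12  12  12  12  22  22  22  22  22  22  30  30
  5   0  12  12  22  22  22  22  32  32  32  32  32  32
  6   0  12  12  22  22  22  22  32  32  32  32  32  32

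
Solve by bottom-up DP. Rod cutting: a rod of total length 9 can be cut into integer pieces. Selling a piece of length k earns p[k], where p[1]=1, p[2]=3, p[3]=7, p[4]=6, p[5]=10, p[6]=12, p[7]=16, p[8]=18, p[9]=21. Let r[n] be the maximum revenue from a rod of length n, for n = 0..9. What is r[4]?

8

   n    0    1    2    3    4    5    6    7    8    9
r[n]    0    1    3    7    8   10   14   16   18   21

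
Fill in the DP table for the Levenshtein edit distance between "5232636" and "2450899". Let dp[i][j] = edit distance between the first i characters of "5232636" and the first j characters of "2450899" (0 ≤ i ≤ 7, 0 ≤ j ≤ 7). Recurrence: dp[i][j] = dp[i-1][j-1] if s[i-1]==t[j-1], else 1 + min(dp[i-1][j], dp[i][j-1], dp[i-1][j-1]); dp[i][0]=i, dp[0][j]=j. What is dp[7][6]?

6

   ''  2  4  5  0  8  9  9
''  0  1  2  3  4  5  6  7
 5  1  1  2  2  3  4  5  6
 2  2  1  2  3  3  4  5  6
 3  3  2  2  3  4  4  5  6
 2  4  3  3  3  4  5  5  6
 6  5  4  4  4  4  5  6  6
 3  6  5  5  5  5  5  6  7
 6  7  6  6  6  6  6  6  7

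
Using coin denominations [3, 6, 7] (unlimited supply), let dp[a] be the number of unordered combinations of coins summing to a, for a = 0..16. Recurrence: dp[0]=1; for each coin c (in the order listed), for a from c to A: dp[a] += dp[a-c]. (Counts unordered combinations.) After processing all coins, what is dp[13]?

2

after  coin     0     1     2     3     4     5     6     7     8     9    10    11    12    13    14    15    16
          3     1     0     0     1     0     0     1     0     0     1     0     0     1     0     0     1     0
          6     1     0     0     1     0     0     2     0     0     2     0     0     3     0     0     3     0
          7     1     0     0     1     0     0     2     1     0     2     1     0     3     2     1     3     2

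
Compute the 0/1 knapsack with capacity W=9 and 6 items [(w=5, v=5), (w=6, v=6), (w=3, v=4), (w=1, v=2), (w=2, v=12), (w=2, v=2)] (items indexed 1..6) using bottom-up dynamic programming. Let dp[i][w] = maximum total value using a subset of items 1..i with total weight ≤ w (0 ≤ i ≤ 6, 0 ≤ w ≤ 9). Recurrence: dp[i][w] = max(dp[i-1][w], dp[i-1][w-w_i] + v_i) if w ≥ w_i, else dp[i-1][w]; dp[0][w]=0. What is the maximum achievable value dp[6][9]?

i\w   0   1   2   3   4   5   6   7   8   9
  0   0   0   0   0   0   0   0   0   0   0
  1   0   0   0   0   0   5   5   5   5   5
  2   0   0   0   0   0   5   6   6   6   6
  3   0   0   0   4   4   5   6   6   9  10
  4   0   2   2   4   6   6   7   8   9  11
  5   0   2  12  14  14  16  18  18  19  20
  6   0   2  12  14  14  16  18  18  20  20

20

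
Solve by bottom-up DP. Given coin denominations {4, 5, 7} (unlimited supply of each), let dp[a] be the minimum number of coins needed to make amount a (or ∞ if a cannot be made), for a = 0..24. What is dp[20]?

4

 a  0  1  2  3  4  5  6  7  8  9 10 11 12 13 14 15 16 17 18 19 20 21 22 23 24
dp  0  -  -  -  1  1  -  1  2  2  2  2  2  3  2  3  3  3  3  3  4  3  4  4  4
(- denotes ∞ / unreachable)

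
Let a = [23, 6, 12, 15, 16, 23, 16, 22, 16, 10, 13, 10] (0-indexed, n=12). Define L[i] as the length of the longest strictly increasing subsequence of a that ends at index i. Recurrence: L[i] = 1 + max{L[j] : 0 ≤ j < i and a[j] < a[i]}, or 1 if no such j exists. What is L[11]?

   i    0    1    2    3    4    5    6    7    8    9   10   11
a[i]   23    6   12   15   16   23   16   22   16   10   13   10
L[i]    1    1    2    3    4    5    4    5    4    2    3    2

2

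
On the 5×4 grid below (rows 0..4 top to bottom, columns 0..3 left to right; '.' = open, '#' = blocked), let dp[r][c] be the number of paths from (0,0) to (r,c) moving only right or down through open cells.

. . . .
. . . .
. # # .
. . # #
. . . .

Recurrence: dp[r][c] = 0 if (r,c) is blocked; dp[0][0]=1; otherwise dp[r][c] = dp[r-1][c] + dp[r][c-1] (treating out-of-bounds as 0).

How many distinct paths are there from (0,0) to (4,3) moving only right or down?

r\c   0   1   2   3
  0   1   1   1   1
  1   1   2   3   4
  2   1   0   0   4
  3   1   1   0   0
  4   1   2   2   2

2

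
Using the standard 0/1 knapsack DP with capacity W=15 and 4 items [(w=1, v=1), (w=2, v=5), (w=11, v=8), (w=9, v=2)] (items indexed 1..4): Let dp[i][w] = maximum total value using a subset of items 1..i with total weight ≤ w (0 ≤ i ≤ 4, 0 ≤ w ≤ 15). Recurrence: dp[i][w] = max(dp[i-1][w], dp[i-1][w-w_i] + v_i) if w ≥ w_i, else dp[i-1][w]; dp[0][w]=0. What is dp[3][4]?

i\w   0   1   2   3   4   5   6   7   8   9  10  11  12  13  14  15
  0   0   0   0   0   0   0   0   0   0   0   0   0   0   0   0   0
  1   0   1   1   1   1   1   1   1   1   1   1   1   1   1   1   1
  2   0   1   5   6   6   6   6   6   6   6   6   6   6   6   6   6
  3   0   1   5   6   6   6   6   6   6   6   6   8   9  13  14  14
  4   0   1   5   6   6   6   6   6   6   6   6   8   9  13  14  14

6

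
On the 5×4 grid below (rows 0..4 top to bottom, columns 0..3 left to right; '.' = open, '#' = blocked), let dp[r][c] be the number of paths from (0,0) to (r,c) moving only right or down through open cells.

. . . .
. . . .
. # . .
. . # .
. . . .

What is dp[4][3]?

9

r\c   0   1   2   3
  0   1   1   1   1
  1   1   2   3   4
  2   1   0   3   7
  3   1   1   0   7
  4   1   2   2   9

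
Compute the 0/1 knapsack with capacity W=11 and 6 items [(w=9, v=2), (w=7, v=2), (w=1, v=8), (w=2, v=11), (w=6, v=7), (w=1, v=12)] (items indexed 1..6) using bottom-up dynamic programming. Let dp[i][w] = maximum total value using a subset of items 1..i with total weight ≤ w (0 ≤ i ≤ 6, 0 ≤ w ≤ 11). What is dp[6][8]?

31

i\w   0   1   2   3   4   5   6   7   8   9  10  11
  0   0   0   0   0   0   0   0   0   0   0   0   0
  1   0   0   0   0   0   0   0   0   0   2   2   2
  2   0   0   0   0   0   0   0   2   2   2   2   2
  3   0   8   8   8   8   8   8   8  10  10  10  10
  4   0   8  11  19  19  19  19  19  19  19  21  21
  5   0   8  11  19  19  19  19  19  19  26  26  26
  6   0  12  20  23  31  31  31  31  31  31  38  38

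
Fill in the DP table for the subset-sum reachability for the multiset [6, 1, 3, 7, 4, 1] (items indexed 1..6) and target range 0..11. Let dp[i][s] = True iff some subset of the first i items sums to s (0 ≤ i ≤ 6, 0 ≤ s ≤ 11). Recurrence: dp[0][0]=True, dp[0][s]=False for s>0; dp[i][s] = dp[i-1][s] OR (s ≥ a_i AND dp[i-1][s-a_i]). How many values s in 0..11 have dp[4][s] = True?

i\s   0   1   2   3   4   5   6   7   8   9  10  11
  0   T   F   F   F   F   F   F   F   F   F   F   F
  1   T   F   F   F   F   F   T   F   F   F   F   F
  2   T   T   F   F   F   F   T   T   F   F   F   F
  3   T   T   F   T   T   F   T   T   F   T   T   F
  4   T   T   F   T   T   F   T   T   T   T   T   T
  5   T   T   F   T   T   T   T   T   T   T   T   T
  6   T   T   T   T   T   T   T   T   T   T   T   T

10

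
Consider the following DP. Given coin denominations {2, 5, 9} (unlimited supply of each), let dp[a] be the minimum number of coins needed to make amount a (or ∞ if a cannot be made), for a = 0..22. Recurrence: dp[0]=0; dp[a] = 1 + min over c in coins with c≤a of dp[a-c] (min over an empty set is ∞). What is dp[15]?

3

 a  0  1  2  3  4  5  6  7  8  9 10 11 12 13 14 15 16 17 18 19 20 21 22
dp  0  -  1  -  2  1  3  2  4  1  2  2  3  3  2  3  3  4  2  3  3  4  4
(- denotes ∞ / unreachable)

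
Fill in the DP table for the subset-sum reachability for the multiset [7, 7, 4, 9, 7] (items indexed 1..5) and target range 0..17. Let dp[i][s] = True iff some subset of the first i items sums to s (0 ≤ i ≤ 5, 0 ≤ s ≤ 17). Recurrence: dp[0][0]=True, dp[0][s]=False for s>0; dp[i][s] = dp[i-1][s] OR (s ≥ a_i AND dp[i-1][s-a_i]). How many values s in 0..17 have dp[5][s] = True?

i\s   0   1   2   3   4   5   6   7   8   9  10  11  12  13  14  15  16  17
  0   T   F   F   F   F   F   F   F   F   F   F   F   F   F   F   F   F   F
  1   T   F   F   F   F   F   F   T   F   F   F   F   F   F   F   F   F   F
  2   T   F   F   F   F   F   F   T   F   F   F   F   F   F   T   F   F   F
  3   T   F   F   F   T   F   F   T   F   F   F   T   F   F   T   F   F   F
  4   T   F   F   F   T   F   F   T   F   T   F   T   F   T   T   F   T   F
  5   T   F   F   F   T   F   F   T   F   T   F   T   F   T   T   F   T   F

8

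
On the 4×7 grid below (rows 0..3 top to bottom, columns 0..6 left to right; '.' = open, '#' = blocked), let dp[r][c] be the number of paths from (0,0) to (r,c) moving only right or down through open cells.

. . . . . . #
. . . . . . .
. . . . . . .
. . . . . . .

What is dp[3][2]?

10

r\c   0   1   2   3   4   5   6
  0   1   1   1   1   1   1   0
  1   1   2   3   4   5   6   6
  2   1   3   6  10  15  21  27
  3   1   4  10  20  35  56  83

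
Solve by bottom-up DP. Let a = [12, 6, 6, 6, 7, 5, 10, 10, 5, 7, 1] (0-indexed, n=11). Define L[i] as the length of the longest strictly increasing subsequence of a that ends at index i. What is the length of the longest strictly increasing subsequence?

   i    0    1    2    3    4    5    6    7    8    9   10
a[i]   12    6    6    6    7    5   10   10    5    7    1
L[i]    1    1    1    1    2    1    3    3    1    2    1

3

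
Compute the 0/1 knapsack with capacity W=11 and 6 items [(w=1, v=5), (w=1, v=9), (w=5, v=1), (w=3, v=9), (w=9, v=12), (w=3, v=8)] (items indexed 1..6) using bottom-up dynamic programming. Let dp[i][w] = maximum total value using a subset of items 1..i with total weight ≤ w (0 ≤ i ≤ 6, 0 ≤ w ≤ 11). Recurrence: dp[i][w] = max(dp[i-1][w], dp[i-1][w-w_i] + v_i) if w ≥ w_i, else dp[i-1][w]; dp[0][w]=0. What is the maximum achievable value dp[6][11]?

31

i\w   0   1   2   3   4   5   6   7   8   9  10  11
  0   0   0   0   0   0   0   0   0   0   0   0   0
  1   0   5   5   5   5   5   5   5   5   5   5   5
  2   0   9  14  14  14  14  14  14  14  14  14  14
  3   0   9  14  14  14  14  14  15  15  15  15  15
  4   0   9  14  14  18  23  23  23  23  23  24  24
  5   0   9  14  14  18  23  23  23  23  23  24  26
  6   0   9  14  14  18  23  23  26  31  31  31  31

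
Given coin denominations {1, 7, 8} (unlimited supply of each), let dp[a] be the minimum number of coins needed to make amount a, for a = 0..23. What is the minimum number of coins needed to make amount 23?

 a  0  1  2  3  4  5  6  7  8  9 10 11 12 13 14 15 16 17 18 19 20 21 22 23
dp  0  1  2  3  4  5  6  1  1  2  3  4  5  6  2  2  2  3  4  5  6  3  3  3

3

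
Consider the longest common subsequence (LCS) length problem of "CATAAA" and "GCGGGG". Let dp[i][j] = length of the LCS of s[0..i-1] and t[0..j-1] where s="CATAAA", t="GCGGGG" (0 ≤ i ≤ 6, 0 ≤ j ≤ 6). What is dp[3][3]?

1

   ''  G  C  G  G  G  G
''  0  0  0  0  0  0  0
 C  0  0  1  1  1  1  1
 A  0  0  1  1  1  1  1
 T  0  0  1  1  1  1  1
 A  0  0  1  1  1  1  1
 A  0  0  1  1  1  1  1
 A  0  0  1  1  1  1  1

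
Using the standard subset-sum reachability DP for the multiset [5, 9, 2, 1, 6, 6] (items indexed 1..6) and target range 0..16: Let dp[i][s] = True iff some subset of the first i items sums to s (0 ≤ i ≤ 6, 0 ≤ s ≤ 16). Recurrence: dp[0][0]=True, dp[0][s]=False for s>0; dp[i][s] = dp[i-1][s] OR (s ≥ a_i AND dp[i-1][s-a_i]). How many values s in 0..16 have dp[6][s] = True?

i\s   0   1   2   3   4   5   6   7   8   9  10  11  12  13  14  15  16
  0   T   F   F   F   F   F   F   F   F   F   F   F   F   F   F   F   F
  1   T   F   F   F   F   T   F   F   F   F   F   F   F   F   F   F   F
  2   T   F   F   F   F   T   F   F   F   T   F   F   F   F   T   F   F
  3   T   F   T   F   F   T   F   T   F   T   F   T   F   F   T   F   T
  4   T   T   T   T   F   T   T   T   T   T   T   T   T   F   T   T   T
  5   T   T   T   T   F   T   T   T   T   T   T   T   T   T   T   T   T
  6   T   T   T   T   F   T   T   T   T   T   T   T   T   T   T   T   T

16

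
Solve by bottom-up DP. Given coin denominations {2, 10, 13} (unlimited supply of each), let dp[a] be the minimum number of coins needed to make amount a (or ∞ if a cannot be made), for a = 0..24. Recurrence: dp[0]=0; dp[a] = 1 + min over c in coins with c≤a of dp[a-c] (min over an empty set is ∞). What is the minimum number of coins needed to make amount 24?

4

 a  0  1  2  3  4  5  6  7  8  9 10 11 12 13 14 15 16 17 18 19 20 21 22 23 24
dp  0  -  1  -  2  -  3  -  4  -  1  -  2  1  3  2  4  3  5  4  2  5  3  2  4
(- denotes ∞ / unreachable)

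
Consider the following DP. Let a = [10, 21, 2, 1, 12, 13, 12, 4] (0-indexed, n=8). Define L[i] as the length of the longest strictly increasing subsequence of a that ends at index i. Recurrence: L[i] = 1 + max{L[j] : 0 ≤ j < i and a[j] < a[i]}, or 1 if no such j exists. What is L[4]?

   i    0    1    2    3    4    5    6    7
a[i]   10   21    2    1   12   13   12    4
L[i]    1    2    1    1    2    3    2    2

2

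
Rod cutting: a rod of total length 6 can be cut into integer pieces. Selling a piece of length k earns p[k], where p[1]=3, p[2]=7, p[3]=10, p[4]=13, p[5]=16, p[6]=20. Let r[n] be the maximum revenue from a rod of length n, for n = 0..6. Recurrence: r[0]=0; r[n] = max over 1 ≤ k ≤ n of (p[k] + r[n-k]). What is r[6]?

   n    0    1    2    3    4    5    6
r[n]    0    3    7   10   14   17   21

21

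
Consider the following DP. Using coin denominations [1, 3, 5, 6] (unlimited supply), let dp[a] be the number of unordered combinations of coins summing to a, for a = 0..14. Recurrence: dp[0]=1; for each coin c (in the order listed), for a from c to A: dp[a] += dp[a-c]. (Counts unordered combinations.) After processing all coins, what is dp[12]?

after  coin     0     1     2     3     4     5     6     7     8     9    10    11    12    13    14
          1     1     1     1     1     1     1     1     1     1     1     1     1     1     1     1
          3     1     1     1     2     2     2     3     3     3     4     4     4     5     5     5
          5     1     1     1     2     2     3     4     4     5     6     7     8     9    10    11
          6     1     1     1     2     2     3     5     5     6     8     9    11    14    15    17

14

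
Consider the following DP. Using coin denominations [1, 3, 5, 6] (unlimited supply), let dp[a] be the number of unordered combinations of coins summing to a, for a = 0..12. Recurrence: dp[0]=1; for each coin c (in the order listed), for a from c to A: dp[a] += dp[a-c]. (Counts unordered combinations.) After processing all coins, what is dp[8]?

after  coin     0     1     2     3     4     5     6     7     8     9    10    11    12
          1     1     1     1     1     1     1     1     1     1     1     1     1     1
          3     1     1     1     2     2     2     3     3     3     4     4     4     5
          5     1     1     1     2     2     3     4     4     5     6     7     8     9
          6     1     1     1     2     2     3     5     5     6     8     9    11    14

6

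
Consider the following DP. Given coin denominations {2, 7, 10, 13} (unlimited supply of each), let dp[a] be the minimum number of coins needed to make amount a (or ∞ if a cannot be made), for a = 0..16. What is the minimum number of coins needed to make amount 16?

3

 a  0  1  2  3  4  5  6  7  8  9 10 11 12 13 14 15 16
dp  0  -  1  -  2  -  3  1  4  2  1  3  2  1  2  2  3
(- denotes ∞ / unreachable)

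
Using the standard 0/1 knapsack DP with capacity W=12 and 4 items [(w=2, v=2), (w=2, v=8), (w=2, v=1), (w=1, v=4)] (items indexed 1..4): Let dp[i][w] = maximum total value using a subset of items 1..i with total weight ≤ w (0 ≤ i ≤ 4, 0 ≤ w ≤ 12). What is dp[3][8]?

11

i\w   0   1   2   3   4   5   6   7   8   9  10  11  12
  0   0   0   0   0   0   0   0   0   0   0   0   0   0
  1   0   0   2   2   2   2   2   2   2   2   2   2   2
  2   0   0   8   8  10  10  10  10  10  10  10  10  10
  3   0   0   8   8  10  10  11  11  11  11  11  11  11
  4   0   4   8  12  12  14  14  15  15  15  15  15  15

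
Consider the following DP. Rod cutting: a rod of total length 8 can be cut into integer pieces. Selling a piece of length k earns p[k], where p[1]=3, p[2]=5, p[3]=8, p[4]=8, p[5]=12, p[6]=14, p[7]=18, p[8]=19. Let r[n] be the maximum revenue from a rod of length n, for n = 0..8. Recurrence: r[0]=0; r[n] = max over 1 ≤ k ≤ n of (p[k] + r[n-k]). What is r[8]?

   n    0    1    2    3    4    5    6    7    8
r[n]    0    3    6    9   12   15   18   21   24

24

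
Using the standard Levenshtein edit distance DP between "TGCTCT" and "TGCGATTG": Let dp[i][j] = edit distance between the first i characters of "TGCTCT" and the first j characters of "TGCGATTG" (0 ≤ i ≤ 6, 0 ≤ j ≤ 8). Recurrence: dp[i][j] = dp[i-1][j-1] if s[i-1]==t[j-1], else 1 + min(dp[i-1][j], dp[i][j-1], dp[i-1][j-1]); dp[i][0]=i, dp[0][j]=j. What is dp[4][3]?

   ''  T  G  C  G  A  T  T  G
''  0  1  2  3  4  5  6  7  8
 T  1  0  1  2  3  4  5  6  7
 G  2  1  0  1  2  3  4  5  6
 C  3  2  1  0  1  2  3  4  5
 T  4  3  2  1  1  2  2  3  4
 C  5  4  3  2  2  2  3  3  4
 T  6  5  4  3  3  3  2  3  4

1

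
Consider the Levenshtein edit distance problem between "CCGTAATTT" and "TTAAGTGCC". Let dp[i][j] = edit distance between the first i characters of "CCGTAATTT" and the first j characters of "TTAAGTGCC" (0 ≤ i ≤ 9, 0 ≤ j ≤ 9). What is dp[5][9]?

7

   ''  T  T  A  A  G  T  G  C  C
''  0  1  2  3  4  5  6  7  8  9
 C  1  1  2  3  4  5  6  7  7  8
 C  2  2  2  3  4  5  6  7  7  7
 G  3  3  3  3  4  4  5  6  7  8
 T  4  3  3  4  4  5  4  5  6  7
 A  5  4  4  3  4  5  5  5  6  7
 A  6  5  5  4  3  4  5  6  6  7
 T  7  6  5  5  4  4  4  5  6  7
 T  8  7  6  6  5  5  4  5  6  7
 T  9  8  7  7  6  6  5  5  6  7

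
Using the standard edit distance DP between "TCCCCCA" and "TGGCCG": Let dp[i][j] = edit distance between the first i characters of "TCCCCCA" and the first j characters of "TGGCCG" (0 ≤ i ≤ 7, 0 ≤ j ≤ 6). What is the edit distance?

   ''  T  G  G  C  C  G
''  0  1  2  3  4  5  6
 T  1  0  1  2  3  4  5
 C  2  1  1  2  2  3  4
 C  3  2  2  2  2  2  3
 C  4  3  3  3  2  2  3
 C  5  4  4  4  3  2  3
 C  6  5  5  5  4  3  3
 A  7  6  6  6  5  4  4

4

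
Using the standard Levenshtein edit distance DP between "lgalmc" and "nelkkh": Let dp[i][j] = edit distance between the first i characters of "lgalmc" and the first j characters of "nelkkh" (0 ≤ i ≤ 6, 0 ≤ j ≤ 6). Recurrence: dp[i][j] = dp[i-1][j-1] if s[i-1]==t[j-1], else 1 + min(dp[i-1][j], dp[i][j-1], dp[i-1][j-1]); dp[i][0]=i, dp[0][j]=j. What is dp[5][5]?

5

   ''  n  e  l  k  k  h
''  0  1  2  3  4  5  6
 l  1  1  2  2  3  4  5
 g  2  2  2  3  3  4  5
 a  3  3  3  3  4  4  5
 l  4  4  4  3  4  5  5
 m  5  5  5  4  4  5  6
 c  6  6  6  5  5  5  6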